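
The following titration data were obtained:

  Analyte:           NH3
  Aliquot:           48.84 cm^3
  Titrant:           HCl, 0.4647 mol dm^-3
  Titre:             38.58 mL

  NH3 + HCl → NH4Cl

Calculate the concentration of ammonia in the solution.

n(HCl) = 0.03858 L × 0.4647 mol/L = 0.01793 mol
n(NH3) = 0.01793 mol (1:1 mole ratio)
[NH3] = 0.01793 mol / 0.04884 L = 0.3671 mol/L

0.3671 mol/L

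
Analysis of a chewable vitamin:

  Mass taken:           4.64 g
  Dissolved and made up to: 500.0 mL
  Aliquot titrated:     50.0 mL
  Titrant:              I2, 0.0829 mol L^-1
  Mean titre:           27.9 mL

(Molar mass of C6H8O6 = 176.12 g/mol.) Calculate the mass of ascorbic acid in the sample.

C6H8O6 + I2 → C6H6O6 + 2 HI
n(I2) per titration = 0.0279 × 0.0829 = 2.31 × 10^-3 mol
n(C6H8O6) in each aliquot = 2.31 × 10^-3 mol (1:1 ratio)
n(C6H8O6) in the whole flask = 2.31 × 10^-3 × 500.0/50.0 = 0.0231 mol
mass of C6H8O6 = 0.0231 × 176.12 = 4.07 g

4.07 g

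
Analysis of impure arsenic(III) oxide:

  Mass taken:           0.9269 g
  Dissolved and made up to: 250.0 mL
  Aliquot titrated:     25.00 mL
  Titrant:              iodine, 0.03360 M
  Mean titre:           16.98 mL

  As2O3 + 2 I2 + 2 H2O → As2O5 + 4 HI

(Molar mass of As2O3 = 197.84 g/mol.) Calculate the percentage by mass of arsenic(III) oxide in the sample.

60.89 %

n(I2) per titration = 0.01698 × 0.03360 = 5.705 × 10^-4 mol
From the 1:2 ratio, n(As2O3) in each aliquot = 1/2 × 5.705 × 10^-4 = 2.853 × 10^-4 mol
n(As2O3) in the whole flask = 2.853 × 10^-4 × 250.0/25.00 = 2.853 × 10^-3 mol
mass of As2O3 = 2.853 × 10^-3 × 197.84 = 0.5644 g
% As2O3 = 0.5644 / 0.9269 × 100 = 60.89 %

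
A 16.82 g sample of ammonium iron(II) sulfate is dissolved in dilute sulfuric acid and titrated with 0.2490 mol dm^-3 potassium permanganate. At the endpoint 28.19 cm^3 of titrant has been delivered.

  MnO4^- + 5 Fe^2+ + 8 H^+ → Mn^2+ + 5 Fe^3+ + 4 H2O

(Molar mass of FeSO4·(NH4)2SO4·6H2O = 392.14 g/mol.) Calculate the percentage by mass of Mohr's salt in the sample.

81.82 %

n(KMnO4) = 0.02819 L × 0.2490 mol/L = 7.019 × 10^-3 mol
From the 5:1 ratio, n(FeSO4·(NH4)2SO4·6H2O) = 5/1 × 7.019 × 10^-3 = 0.03510 mol
mass of FeSO4·(NH4)2SO4·6H2O = 0.03510 × 392.14 g/mol = 13.76 g
% FeSO4·(NH4)2SO4·6H2O = 13.76 / 16.82 × 100 = 81.82 %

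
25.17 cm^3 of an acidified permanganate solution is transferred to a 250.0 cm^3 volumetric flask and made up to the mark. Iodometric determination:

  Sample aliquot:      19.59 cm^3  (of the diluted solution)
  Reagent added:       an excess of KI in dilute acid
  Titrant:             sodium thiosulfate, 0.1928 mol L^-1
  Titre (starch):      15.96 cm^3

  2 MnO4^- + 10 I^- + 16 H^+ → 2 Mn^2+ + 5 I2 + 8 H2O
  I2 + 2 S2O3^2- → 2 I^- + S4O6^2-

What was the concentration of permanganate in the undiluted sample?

n(S2O3^2-) = 0.01596 × 0.1928 = 3.077 × 10^-3 mol
n(I2) = n(S2O3^2-)/2 = 1.539 × 10^-3 mol
From the 2:5 ratio, n(MnO4^-) in the aliquot = 2/5 × 1.539 × 10^-3 = 6.154 × 10^-4 mol
[MnO4^-]_dilute = 6.154 × 10^-4 / 0.01959 = 0.03141 mol/L
[MnO4^-]_original = 0.03141 × 250.0/25.17 = 0.3120 mol/L

0.3120 mol/L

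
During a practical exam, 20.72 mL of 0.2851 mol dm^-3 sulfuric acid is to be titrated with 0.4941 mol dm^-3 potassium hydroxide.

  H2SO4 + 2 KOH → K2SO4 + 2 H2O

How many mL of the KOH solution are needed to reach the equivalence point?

n(H2SO4) = 0.02072 L × 0.2851 mol/L = 5.907 × 10^-3 mol
From the 2:1 stoichiometry, n(KOH) = 2/1 × 5.907 × 10^-3 = 0.01181 mol
V(KOH) = 0.01181 mol / 0.4941 mol/L = 0.02391 L = 23.91 mL

23.91 mL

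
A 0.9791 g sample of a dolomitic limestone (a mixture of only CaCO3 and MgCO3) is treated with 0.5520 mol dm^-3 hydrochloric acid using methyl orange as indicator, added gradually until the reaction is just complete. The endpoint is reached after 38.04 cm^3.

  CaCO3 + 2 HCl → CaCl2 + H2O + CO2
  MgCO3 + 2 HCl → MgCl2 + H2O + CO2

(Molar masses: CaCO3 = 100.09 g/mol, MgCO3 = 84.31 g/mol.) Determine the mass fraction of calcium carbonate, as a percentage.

n(HCl) = 0.03804 × 0.5520 = 0.02100 mol
Let x = n(CaCO3), y = n(MgCO3).
Titrant: 2x + 2y = 0.02100;  mass: 100.09x + 84.31y = 0.9791
Solving, x = 5.952 × 10^-3 mol, y = 4.547 × 10^-3 mol
mass of CaCO3 = 5.952 × 10^-3 × 100.09 = 0.5958 g
% CaCO3 = 0.5958 / 0.9791 × 100 = 60.85 %

60.85 %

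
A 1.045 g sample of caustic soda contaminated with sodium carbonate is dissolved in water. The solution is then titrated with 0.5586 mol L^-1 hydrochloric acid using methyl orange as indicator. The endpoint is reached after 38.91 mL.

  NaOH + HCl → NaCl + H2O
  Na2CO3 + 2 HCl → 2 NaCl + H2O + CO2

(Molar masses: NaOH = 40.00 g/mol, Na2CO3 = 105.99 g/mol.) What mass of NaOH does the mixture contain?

n(HCl) = 0.03891 × 0.5586 = 0.02174 mol
Let x = n(NaOH), y = n(Na2CO3).
Titrant: 1x + 2y = 0.02174;  mass: 40.00x + 105.99y = 1.045
Solving, x = 8.223 × 10^-3 mol, y = 6.756 × 10^-3 mol
mass of NaOH = 8.223 × 10^-3 × 40.00 = 0.3289 g

0.3289 g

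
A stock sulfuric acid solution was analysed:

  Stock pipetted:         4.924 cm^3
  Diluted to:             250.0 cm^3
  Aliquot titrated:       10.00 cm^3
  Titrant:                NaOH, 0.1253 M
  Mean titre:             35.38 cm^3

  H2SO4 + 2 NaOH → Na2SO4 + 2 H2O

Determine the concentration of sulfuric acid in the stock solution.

n(NaOH) = 0.03538 × 0.1253 = 4.433 × 10^-3 mol
From the 1:2 ratio, n(H2SO4) in the aliquot = 1/2 × 4.433 × 10^-3 = 2.217 × 10^-3 mol
[H2SO4]_dilute = 2.217 × 10^-3 / 0.01000 = 0.2217 mol/L
Dilution factor = 250.0 / 4.924 = 50.77
[H2SO4]_stock = 0.2217 × 50.77 = 11.25 mol/L

11.25 M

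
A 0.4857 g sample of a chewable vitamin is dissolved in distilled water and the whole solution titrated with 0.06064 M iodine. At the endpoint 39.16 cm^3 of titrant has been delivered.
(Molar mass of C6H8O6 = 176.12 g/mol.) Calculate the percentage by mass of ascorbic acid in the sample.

C6H8O6 + I2 → C6H6O6 + 2 HI
n(I2) = 0.03916 L × 0.06064 mol/L = 2.375 × 10^-3 mol
n(C6H8O6) = 2.375 × 10^-3 mol (1:1 ratio)
mass of C6H8O6 = 2.375 × 10^-3 × 176.12 g/mol = 0.4182 g
% C6H8O6 = 0.4182 / 0.4857 × 100 = 86.11 %

86.11 %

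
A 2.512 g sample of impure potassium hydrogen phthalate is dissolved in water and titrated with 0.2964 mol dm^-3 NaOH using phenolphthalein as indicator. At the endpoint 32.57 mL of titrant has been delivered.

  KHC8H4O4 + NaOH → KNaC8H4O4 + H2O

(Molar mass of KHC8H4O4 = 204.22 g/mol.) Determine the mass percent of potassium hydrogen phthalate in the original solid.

n(NaOH) = 0.03257 L × 0.2964 mol/L = 9.654 × 10^-3 mol
n(KHC8H4O4) = 9.654 × 10^-3 mol (1:1 ratio)
mass of KHC8H4O4 = 9.654 × 10^-3 × 204.22 g/mol = 1.971 g
% KHC8H4O4 = 1.971 / 2.512 × 100 = 78.48 %

78.48 %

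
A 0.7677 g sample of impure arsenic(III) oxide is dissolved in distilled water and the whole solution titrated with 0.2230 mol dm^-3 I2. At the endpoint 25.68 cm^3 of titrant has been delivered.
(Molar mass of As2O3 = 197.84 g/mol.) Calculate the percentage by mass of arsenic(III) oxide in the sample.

73.79 %

As2O3 + 2 I2 + 2 H2O → As2O5 + 4 HI
n(I2) = 0.02568 L × 0.2230 mol/L = 5.727 × 10^-3 mol
From the 1:2 ratio, n(As2O3) = 1/2 × 5.727 × 10^-3 = 2.863 × 10^-3 mol
mass of As2O3 = 2.863 × 10^-3 × 197.84 g/mol = 0.5665 g
% As2O3 = 0.5665 / 0.7677 × 100 = 73.79 %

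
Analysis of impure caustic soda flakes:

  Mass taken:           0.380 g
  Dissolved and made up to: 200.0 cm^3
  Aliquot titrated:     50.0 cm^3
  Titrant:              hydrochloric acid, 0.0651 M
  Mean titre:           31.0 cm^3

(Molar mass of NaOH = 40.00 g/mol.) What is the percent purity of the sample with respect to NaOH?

NaOH + HCl → NaCl + H2O
n(HCl) per titration = 0.0310 × 0.0651 = 2.02 × 10^-3 mol
n(NaOH) in each aliquot = 2.02 × 10^-3 mol (1:1 ratio)
n(NaOH) in the whole flask = 2.02 × 10^-3 × 200.0/50.0 = 8.07 × 10^-3 mol
mass of NaOH = 8.07 × 10^-3 × 40.00 = 0.323 g
% NaOH = 0.323 / 0.380 × 100 = 85.0 %

85.0 %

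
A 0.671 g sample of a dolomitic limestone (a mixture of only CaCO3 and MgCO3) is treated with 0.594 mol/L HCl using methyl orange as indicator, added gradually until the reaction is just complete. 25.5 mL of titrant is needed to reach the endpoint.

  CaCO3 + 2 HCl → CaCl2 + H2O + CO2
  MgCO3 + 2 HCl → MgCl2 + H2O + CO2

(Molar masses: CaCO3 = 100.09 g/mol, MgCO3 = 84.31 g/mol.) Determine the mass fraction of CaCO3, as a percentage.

n(HCl) = 0.0255 × 0.594 = 0.0151 mol
Let x = n(CaCO3), y = n(MgCO3).
Titrant: 2x + 2y = 0.0151;  mass: 100.09x + 84.31y = 0.671
Solving, x = 2.06 × 10^-3 mol, y = 5.52 × 10^-3 mol
mass of CaCO3 = 2.06 × 10^-3 × 100.09 = 0.206 g
% CaCO3 = 0.206 / 0.671 × 100 = 30.7 %

30.7 %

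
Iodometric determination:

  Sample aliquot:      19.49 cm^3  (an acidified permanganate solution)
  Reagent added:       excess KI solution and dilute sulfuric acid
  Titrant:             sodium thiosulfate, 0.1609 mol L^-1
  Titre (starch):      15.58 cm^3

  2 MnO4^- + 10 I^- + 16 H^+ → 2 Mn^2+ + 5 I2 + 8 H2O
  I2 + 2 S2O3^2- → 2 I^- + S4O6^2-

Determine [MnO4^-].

0.02572 mol/L

n(S2O3^2-) = 0.01558 × 0.1609 = 2.507 × 10^-3 mol
n(I2) = n(S2O3^2-)/2 = 1.253 × 10^-3 mol
From the 2:5 ratio, n(MnO4^-) in the aliquot = 2/5 × 1.253 × 10^-3 = 5.014 × 10^-4 mol
[MnO4^-] = 5.014 × 10^-4 / 0.01949 = 0.02572 mol/L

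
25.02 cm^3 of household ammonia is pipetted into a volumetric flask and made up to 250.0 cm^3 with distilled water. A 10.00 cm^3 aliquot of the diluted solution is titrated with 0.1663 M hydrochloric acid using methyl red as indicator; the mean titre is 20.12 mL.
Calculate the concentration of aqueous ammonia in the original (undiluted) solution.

3.343 M

NH3 + HCl → NH4Cl
n(HCl) = 0.02012 × 0.1663 = 3.346 × 10^-3 mol
n(NH3) in the aliquot = 3.346 × 10^-3 mol (1:1 ratio)
[NH3]_dilute = 3.346 × 10^-3 / 0.01000 = 0.3346 mol/L
Dilution factor = 250.0 / 25.02 = 9.992
[NH3]_stock = 0.3346 × 9.992 = 3.343 mol/L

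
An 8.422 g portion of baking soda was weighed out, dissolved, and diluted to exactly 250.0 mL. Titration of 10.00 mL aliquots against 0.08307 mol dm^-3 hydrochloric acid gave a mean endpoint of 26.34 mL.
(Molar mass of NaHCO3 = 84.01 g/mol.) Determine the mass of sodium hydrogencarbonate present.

NaHCO3 + HCl → NaCl + H2O + CO2
n(HCl) per titration = 0.02634 × 0.08307 = 2.188 × 10^-3 mol
n(NaHCO3) in each aliquot = 2.188 × 10^-3 mol (1:1 ratio)
n(NaHCO3) in the whole flask = 2.188 × 10^-3 × 250.0/10.00 = 0.05470 mol
mass of NaHCO3 = 0.05470 × 84.01 = 4.595 g

4.595 g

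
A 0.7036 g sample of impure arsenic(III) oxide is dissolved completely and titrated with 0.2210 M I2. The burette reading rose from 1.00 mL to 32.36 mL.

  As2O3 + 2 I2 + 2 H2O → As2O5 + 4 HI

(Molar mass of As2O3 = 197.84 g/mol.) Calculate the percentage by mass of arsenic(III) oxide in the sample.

n(I2) = 0.03136 L × 0.2210 mol/L = 6.931 × 10^-3 mol
From the 1:2 ratio, n(As2O3) = 1/2 × 6.931 × 10^-3 = 3.465 × 10^-3 mol
mass of As2O3 = 3.465 × 10^-3 × 197.84 g/mol = 0.6856 g
% As2O3 = 0.6856 / 0.7036 × 100 = 97.44 %

97.44 %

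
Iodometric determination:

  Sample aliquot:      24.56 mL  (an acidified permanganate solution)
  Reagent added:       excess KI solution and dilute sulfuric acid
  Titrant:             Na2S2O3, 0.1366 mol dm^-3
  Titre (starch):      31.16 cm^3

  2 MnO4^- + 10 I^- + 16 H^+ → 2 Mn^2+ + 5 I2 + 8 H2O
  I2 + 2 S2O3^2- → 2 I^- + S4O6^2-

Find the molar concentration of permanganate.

n(S2O3^2-) = 0.03116 × 0.1366 = 4.256 × 10^-3 mol
n(I2) = n(S2O3^2-)/2 = 2.128 × 10^-3 mol
From the 2:5 ratio, n(MnO4^-) in the aliquot = 2/5 × 2.128 × 10^-3 = 8.513 × 10^-4 mol
[MnO4^-] = 8.513 × 10^-4 / 0.02456 = 0.03466 mol/L

0.03466 mol/L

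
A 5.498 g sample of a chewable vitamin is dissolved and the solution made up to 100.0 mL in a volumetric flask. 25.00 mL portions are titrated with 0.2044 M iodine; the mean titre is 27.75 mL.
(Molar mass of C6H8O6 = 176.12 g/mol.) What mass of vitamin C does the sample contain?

3.996 g

C6H8O6 + I2 → C6H6O6 + 2 HI
n(I2) per titration = 0.02775 × 0.2044 = 5.672 × 10^-3 mol
n(C6H8O6) in each aliquot = 5.672 × 10^-3 mol (1:1 ratio)
n(C6H8O6) in the whole flask = 5.672 × 10^-3 × 100.0/25.00 = 0.02269 mol
mass of C6H8O6 = 0.02269 × 176.12 = 3.996 g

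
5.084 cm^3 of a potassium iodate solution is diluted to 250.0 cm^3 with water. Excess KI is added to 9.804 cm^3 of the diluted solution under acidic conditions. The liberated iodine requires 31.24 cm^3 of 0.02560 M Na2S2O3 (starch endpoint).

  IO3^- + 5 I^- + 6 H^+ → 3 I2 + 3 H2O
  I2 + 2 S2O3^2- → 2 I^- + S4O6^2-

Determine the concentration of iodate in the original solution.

0.6685 M

n(S2O3^2-) = 0.03124 × 0.02560 = 7.997 × 10^-4 mol
n(I2) = n(S2O3^2-)/2 = 3.999 × 10^-4 mol
From the 1:3 ratio, n(IO3^-) in the aliquot = 1/3 × 3.999 × 10^-4 = 1.333 × 10^-4 mol
[IO3^-]_dilute = 1.333 × 10^-4 / 0.009804 = 0.01360 mol/L
[IO3^-]_original = 0.01360 × 250.0/5.084 = 0.6685 mol/L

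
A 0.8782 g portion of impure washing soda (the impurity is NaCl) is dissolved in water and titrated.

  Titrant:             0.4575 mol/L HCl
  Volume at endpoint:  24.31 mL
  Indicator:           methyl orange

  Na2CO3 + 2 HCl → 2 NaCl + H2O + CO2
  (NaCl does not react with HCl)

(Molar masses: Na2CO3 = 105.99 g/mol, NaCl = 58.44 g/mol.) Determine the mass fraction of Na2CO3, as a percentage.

n(HCl) = 0.02431 × 0.4575 = 0.01112 mol
Let x = n(Na2CO3), y = n(NaCl).
Titrant: 2x = 0.01112;  mass: 105.99x + 58.44y = 0.8782
Solving, x = 5.561 × 10^-3 mol, y = 4.942 × 10^-3 mol
mass of Na2CO3 = 5.561 × 10^-3 × 105.99 = 0.5894 g
% Na2CO3 = 0.5894 / 0.8782 × 100 = 67.11 %

67.11 %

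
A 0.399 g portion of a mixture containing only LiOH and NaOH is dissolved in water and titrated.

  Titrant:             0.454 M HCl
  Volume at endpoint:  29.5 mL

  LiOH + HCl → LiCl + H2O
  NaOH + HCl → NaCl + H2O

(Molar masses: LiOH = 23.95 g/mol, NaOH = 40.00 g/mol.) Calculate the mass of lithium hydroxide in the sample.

0.204 g

n(HCl) = 0.0295 × 0.454 = 0.0134 mol
Let x = n(LiOH), y = n(NaOH).
Titrant: 1x + 1y = 0.0134;  mass: 23.95x + 40.00y = 0.399
Solving, x = 8.52 × 10^-3 mol, y = 4.87 × 10^-3 mol
mass of LiOH = 8.52 × 10^-3 × 23.95 = 0.204 g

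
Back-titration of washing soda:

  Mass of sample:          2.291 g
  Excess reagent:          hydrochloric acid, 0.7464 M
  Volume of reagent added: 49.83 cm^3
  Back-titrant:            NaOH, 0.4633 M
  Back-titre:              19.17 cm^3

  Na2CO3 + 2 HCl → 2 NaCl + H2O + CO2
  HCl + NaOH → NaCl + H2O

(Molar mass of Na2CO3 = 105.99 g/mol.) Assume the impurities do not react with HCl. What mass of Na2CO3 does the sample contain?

1.500 g

n(HCl) added = 0.04983 × 0.7464 = 0.03719 mol
n(NaOH) used in back-titration = 0.01917 × 0.4633 = 8.881 × 10^-3 mol
n(HCl) left over = 8.881 × 10^-3 mol (1:1 ratio)
n(HCl) consumed by analyte = 0.03719 − 8.881 × 10^-3 = 0.02831 mol
From the 1:2 ratio, n(Na2CO3) = 1/2 × 0.02831 = 0.01416 mol
mass of Na2CO3 = 0.01416 × 105.99 = 1.500 g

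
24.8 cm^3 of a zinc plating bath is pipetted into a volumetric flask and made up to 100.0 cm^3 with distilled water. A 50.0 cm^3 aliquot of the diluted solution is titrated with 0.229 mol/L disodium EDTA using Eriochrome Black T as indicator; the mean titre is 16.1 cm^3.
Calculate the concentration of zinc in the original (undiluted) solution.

Zn^2+ + EDTA^4- → [Zn(EDTA)]^2-
n(EDTA) = 0.0161 × 0.229 = 3.69 × 10^-3 mol
n(Zn2+) in the aliquot = 3.69 × 10^-3 mol (1:1 ratio)
[Zn2+]_dilute = 3.69 × 10^-3 / 0.0500 = 0.0737 mol/L
Dilution factor = 100.0 / 24.8 = 4.032
[Zn2+]_stock = 0.0737 × 4.032 = 0.297 mol/L

0.297 mol/L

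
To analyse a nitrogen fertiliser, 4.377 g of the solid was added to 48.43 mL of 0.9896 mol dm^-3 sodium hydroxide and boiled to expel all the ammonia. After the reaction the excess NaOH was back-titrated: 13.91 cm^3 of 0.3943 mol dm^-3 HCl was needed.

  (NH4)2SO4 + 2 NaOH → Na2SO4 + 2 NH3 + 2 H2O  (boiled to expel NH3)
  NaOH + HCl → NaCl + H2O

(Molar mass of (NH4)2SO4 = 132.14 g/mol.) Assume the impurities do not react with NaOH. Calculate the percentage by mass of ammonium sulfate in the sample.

64.06 %

n(NaOH) added = 0.04843 × 0.9896 = 0.04793 mol
n(HCl) used in back-titration = 0.01391 × 0.3943 = 5.485 × 10^-3 mol
n(NaOH) left over = 5.485 × 10^-3 mol (1:1 ratio)
n(NaOH) consumed by analyte = 0.04793 − 5.485 × 10^-3 = 0.04244 mol
From the 1:2 ratio, n((NH4)2SO4) = 1/2 × 0.04244 = 0.02122 mol
mass of (NH4)2SO4 = 0.02122 × 132.14 = 2.804 g
% (NH4)2SO4 = 2.804 / 4.377 × 100 = 64.06 %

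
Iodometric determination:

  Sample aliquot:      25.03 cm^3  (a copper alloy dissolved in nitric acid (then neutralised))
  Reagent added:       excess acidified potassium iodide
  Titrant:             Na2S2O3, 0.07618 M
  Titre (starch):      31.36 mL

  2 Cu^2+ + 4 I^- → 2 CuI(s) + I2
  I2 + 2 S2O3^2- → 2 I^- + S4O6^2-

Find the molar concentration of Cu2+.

0.09545 M

n(S2O3^2-) = 0.03136 × 0.07618 = 2.389 × 10^-3 mol
n(I2) = n(S2O3^2-)/2 = 1.195 × 10^-3 mol
From the 2:1 ratio, n(Cu2+) in the aliquot = 2/1 × 1.195 × 10^-3 = 2.389 × 10^-3 mol
[Cu2+] = 2.389 × 10^-3 / 0.02503 = 0.09545 mol/L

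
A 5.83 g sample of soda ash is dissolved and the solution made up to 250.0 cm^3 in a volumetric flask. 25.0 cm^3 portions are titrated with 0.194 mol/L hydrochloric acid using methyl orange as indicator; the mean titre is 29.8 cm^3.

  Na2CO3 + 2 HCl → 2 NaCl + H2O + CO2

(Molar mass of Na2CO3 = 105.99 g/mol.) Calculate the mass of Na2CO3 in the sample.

n(HCl) per titration = 0.0298 × 0.194 = 5.78 × 10^-3 mol
From the 1:2 ratio, n(Na2CO3) in each aliquot = 1/2 × 5.78 × 10^-3 = 2.89 × 10^-3 mol
n(Na2CO3) in the whole flask = 2.89 × 10^-3 × 250.0/25.0 = 0.0289 mol
mass of Na2CO3 = 0.0289 × 105.99 = 3.06 g

3.06 g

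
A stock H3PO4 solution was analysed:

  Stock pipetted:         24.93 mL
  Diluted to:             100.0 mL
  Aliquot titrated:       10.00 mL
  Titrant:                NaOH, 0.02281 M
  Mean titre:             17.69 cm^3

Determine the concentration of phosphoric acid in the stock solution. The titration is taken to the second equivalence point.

0.08093 M

H3PO4 + 2 NaOH → Na2HPO4 + 2 H2O
n(NaOH) = 0.01769 × 0.02281 = 4.035 × 10^-4 mol
From the 1:2 ratio, n(H3PO4) in the aliquot = 1/2 × 4.035 × 10^-4 = 2.018 × 10^-4 mol
[H3PO4]_dilute = 2.018 × 10^-4 / 0.01000 = 0.02018 mol/L
Dilution factor = 100.0 / 24.93 = 4.011
[H3PO4]_stock = 0.02018 × 4.011 = 0.08093 mol/L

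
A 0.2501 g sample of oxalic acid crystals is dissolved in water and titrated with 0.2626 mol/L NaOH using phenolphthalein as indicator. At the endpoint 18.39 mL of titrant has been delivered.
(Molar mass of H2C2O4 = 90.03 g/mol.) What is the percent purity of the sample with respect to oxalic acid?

86.92 %

H2C2O4 + 2 NaOH → Na2C2O4 + 2 H2O
n(NaOH) = 0.01839 L × 0.2626 mol/L = 4.829 × 10^-3 mol
From the 1:2 ratio, n(H2C2O4) = 1/2 × 4.829 × 10^-3 = 2.415 × 10^-3 mol
mass of H2C2O4 = 2.415 × 10^-3 × 90.03 g/mol = 0.2174 g
% H2C2O4 = 0.2174 / 0.2501 × 100 = 86.92 %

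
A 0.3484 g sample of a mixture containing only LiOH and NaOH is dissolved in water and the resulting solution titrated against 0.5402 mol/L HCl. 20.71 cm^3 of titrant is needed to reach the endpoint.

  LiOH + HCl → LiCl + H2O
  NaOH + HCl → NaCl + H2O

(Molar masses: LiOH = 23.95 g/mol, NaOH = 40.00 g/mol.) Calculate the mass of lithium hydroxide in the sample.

n(HCl) = 0.02071 × 0.5402 = 0.01119 mol
Let x = n(LiOH), y = n(NaOH).
Titrant: 1x + 1y = 0.01119;  mass: 23.95x + 40.00y = 0.3484
Solving, x = 6.175 × 10^-3 mol, y = 5.013 × 10^-3 mol
mass of LiOH = 6.175 × 10^-3 × 23.95 = 0.1479 g

0.1479 g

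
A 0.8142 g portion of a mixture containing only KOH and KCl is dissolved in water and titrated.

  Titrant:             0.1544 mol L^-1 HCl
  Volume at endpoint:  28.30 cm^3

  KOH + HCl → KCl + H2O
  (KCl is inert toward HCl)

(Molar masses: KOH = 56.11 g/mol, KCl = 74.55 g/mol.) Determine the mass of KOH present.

0.2452 g

n(HCl) = 0.02830 × 0.1544 = 4.370 × 10^-3 mol
Let x = n(KOH), y = n(KCl).
Titrant: 1x = 4.370 × 10^-3;  mass: 56.11x + 74.55y = 0.8142
Solving, x = 4.370 × 10^-3 mol, y = 7.633 × 10^-3 mol
mass of KOH = 4.370 × 10^-3 × 56.11 = 0.2452 g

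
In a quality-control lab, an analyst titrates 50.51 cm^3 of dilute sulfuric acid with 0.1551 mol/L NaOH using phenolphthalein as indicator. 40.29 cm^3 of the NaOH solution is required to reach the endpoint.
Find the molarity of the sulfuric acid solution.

H2SO4 + 2 NaOH → Na2SO4 + 2 H2O
n(NaOH) = 0.04029 L × 0.1551 mol/L = 6.249 × 10^-3 mol
From the 1:2 mole ratio, n(H2SO4) = 1/2 × 6.249 × 10^-3 = 3.124 × 10^-3 mol
[H2SO4] = 3.124 × 10^-3 mol / 0.05051 L = 0.06186 mol/L

0.06186 mol/L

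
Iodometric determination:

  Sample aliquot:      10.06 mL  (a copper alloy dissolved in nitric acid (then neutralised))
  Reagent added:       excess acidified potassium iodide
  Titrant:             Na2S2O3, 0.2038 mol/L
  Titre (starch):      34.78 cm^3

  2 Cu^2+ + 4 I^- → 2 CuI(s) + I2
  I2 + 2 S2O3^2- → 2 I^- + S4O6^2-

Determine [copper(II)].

n(S2O3^2-) = 0.03478 × 0.2038 = 7.088 × 10^-3 mol
n(I2) = n(S2O3^2-)/2 = 3.544 × 10^-3 mol
From the 2:1 ratio, n(Cu2+) in the aliquot = 2/1 × 3.544 × 10^-3 = 7.088 × 10^-3 mol
[Cu2+] = 7.088 × 10^-3 / 0.01006 = 0.7046 mol/L

0.7046 mol/L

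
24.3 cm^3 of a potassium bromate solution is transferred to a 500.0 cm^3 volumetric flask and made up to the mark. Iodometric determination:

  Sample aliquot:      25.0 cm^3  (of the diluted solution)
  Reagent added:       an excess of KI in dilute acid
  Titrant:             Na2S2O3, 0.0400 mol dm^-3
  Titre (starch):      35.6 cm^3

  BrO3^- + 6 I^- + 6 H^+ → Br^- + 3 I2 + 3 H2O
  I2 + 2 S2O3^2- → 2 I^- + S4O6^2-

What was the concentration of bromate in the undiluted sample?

0.195 mol/L

n(S2O3^2-) = 0.0356 × 0.0400 = 1.42 × 10^-3 mol
n(I2) = n(S2O3^2-)/2 = 7.12 × 10^-4 mol
From the 1:3 ratio, n(BrO3^-) in the aliquot = 1/3 × 7.12 × 10^-4 = 2.37 × 10^-4 mol
[BrO3^-]_dilute = 2.37 × 10^-4 / 0.0250 = 0.00949 mol/L
[BrO3^-]_original = 0.00949 × 500.0/24.3 = 0.195 mol/L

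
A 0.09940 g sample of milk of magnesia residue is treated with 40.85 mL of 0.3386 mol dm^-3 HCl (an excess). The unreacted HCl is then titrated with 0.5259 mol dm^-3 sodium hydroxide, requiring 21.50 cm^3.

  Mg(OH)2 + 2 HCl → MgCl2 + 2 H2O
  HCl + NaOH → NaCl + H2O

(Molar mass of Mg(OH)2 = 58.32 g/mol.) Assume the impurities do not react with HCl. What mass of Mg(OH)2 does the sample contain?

0.07363 g

n(HCl) added = 0.04085 × 0.3386 = 0.01383 mol
n(NaOH) used in back-titration = 0.02150 × 0.5259 = 0.01131 mol
n(HCl) left over = 0.01131 mol (1:1 ratio)
n(HCl) consumed by analyte = 0.01383 − 0.01131 = 2.525 × 10^-3 mol
From the 1:2 ratio, n(Mg(OH)2) = 1/2 × 2.525 × 10^-3 = 1.262 × 10^-3 mol
mass of Mg(OH)2 = 1.262 × 10^-3 × 58.32 = 0.07363 g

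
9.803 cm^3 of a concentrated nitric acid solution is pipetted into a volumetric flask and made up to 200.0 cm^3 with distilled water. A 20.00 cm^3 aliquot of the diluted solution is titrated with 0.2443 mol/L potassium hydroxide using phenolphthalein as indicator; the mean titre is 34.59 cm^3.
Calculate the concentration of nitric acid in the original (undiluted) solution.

HNO3 + KOH → KNO3 + H2O
n(KOH) = 0.03459 × 0.2443 = 8.450 × 10^-3 mol
n(HNO3) in the aliquot = 8.450 × 10^-3 mol (1:1 ratio)
[HNO3]_dilute = 8.450 × 10^-3 / 0.02000 = 0.4225 mol/L
Dilution factor = 200.0 / 9.803 = 20.40
[HNO3]_stock = 0.4225 × 20.40 = 8.620 mol/L

8.620 mol/L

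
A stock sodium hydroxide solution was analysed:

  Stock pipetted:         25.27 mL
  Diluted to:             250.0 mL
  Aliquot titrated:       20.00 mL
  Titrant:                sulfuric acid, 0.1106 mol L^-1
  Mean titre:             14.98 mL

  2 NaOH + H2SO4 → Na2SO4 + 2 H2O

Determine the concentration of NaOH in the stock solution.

1.639 mol/L

n(H2SO4) = 0.01498 × 0.1106 = 1.657 × 10^-3 mol
From the 2:1 ratio, n(NaOH) in the aliquot = 2/1 × 1.657 × 10^-3 = 3.314 × 10^-3 mol
[NaOH]_dilute = 3.314 × 10^-3 / 0.02000 = 0.1657 mol/L
Dilution factor = 250.0 / 25.27 = 9.893
[NaOH]_stock = 0.1657 × 9.893 = 1.639 mol/L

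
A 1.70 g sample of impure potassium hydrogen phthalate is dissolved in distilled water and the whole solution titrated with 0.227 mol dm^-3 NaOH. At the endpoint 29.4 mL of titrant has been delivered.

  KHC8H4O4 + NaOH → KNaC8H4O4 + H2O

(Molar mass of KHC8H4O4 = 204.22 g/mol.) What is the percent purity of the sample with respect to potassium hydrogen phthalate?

80.2 %

n(NaOH) = 0.0294 L × 0.227 mol/L = 6.67 × 10^-3 mol
n(KHC8H4O4) = 6.67 × 10^-3 mol (1:1 ratio)
mass of KHC8H4O4 = 6.67 × 10^-3 × 204.22 g/mol = 1.36 g
% KHC8H4O4 = 1.36 / 1.70 × 100 = 80.2 %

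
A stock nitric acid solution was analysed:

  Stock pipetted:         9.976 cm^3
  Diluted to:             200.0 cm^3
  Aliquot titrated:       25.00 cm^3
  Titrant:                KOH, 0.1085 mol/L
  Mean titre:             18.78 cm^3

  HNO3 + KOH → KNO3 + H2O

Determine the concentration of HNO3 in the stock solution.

n(KOH) = 0.01878 × 0.1085 = 2.038 × 10^-3 mol
n(HNO3) in the aliquot = 2.038 × 10^-3 mol (1:1 ratio)
[HNO3]_dilute = 2.038 × 10^-3 / 0.02500 = 0.08151 mol/L
Dilution factor = 200.0 / 9.976 = 20.05
[HNO3]_stock = 0.08151 × 20.05 = 1.634 mol/L

1.634 mol/L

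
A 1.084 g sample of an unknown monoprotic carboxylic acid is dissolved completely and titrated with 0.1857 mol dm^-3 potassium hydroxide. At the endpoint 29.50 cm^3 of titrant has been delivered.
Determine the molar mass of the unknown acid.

n(KOH) = 0.02950 L × 0.1857 mol/L = 5.478 × 10^-3 mol
n(HA) = 5.478 × 10^-3 mol (1:1 ratio)
M = m / n = 1.084 g / 5.478 × 10^-3 mol = 197.9 g/mol

197.9 g/mol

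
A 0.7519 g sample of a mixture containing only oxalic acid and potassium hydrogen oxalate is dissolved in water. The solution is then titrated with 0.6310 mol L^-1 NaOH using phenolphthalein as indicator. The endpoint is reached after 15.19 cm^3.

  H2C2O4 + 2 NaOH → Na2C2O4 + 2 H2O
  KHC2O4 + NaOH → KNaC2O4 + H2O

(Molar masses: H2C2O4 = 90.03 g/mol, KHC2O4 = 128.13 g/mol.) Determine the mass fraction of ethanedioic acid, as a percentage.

34.30 %

n(NaOH) = 0.01519 × 0.6310 = 9.585 × 10^-3 mol
Let x = n(H2C2O4), y = n(KHC2O4).
Titrant: 2x + 1y = 9.585 × 10^-3;  mass: 90.03x + 128.13y = 0.7519
Solving, x = 2.865 × 10^-3 mol, y = 3.855 × 10^-3 mol
mass of H2C2O4 = 2.865 × 10^-3 × 90.03 = 0.2579 g
% H2C2O4 = 0.2579 / 0.7519 × 100 = 34.30 %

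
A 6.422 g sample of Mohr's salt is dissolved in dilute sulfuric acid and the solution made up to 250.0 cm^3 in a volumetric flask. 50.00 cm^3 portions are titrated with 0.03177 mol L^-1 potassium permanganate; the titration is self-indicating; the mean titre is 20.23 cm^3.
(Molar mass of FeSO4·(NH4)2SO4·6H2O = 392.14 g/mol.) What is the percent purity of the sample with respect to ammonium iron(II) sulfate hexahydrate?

MnO4^- + 5 Fe^2+ + 8 H^+ → Mn^2+ + 5 Fe^3+ + 4 H2O
n(KMnO4) per titration = 0.02023 × 0.03177 = 6.427 × 10^-4 mol
From the 5:1 ratio, n(FeSO4·(NH4)2SO4·6H2O) in each aliquot = 5/1 × 6.427 × 10^-4 = 3.214 × 10^-3 mol
n(FeSO4·(NH4)2SO4·6H2O) in the whole flask = 3.214 × 10^-3 × 250.0/50.00 = 0.01607 mol
mass of FeSO4·(NH4)2SO4·6H2O = 0.01607 × 392.14 = 6.301 g
% FeSO4·(NH4)2SO4·6H2O = 6.301 / 6.422 × 100 = 98.11 %

98.11 %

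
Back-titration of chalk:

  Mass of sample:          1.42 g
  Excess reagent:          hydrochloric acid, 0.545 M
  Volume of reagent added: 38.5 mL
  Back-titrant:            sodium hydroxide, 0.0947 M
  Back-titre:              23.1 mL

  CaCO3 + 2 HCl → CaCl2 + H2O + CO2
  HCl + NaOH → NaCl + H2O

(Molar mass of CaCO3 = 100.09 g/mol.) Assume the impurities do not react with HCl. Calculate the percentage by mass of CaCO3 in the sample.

66.2 %

n(HCl) added = 0.0385 × 0.545 = 0.0210 mol
n(NaOH) used in back-titration = 0.0231 × 0.0947 = 2.19 × 10^-3 mol
n(HCl) left over = 2.19 × 10^-3 mol (1:1 ratio)
n(HCl) consumed by analyte = 0.0210 − 2.19 × 10^-3 = 0.0188 mol
From the 1:2 ratio, n(CaCO3) = 1/2 × 0.0188 = 9.40 × 10^-3 mol
mass of CaCO3 = 9.40 × 10^-3 × 100.09 = 0.941 g
% CaCO3 = 0.941 / 1.42 × 100 = 66.2 %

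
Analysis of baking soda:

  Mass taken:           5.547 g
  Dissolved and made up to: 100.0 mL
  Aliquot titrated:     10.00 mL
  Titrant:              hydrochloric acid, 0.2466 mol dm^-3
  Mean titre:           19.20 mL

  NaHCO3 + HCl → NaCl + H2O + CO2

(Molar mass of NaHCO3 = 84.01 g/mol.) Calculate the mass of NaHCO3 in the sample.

3.978 g

n(HCl) per titration = 0.01920 × 0.2466 = 4.735 × 10^-3 mol
n(NaHCO3) in each aliquot = 4.735 × 10^-3 mol (1:1 ratio)
n(NaHCO3) in the whole flask = 4.735 × 10^-3 × 100.0/10.00 = 0.04735 mol
mass of NaHCO3 = 0.04735 × 84.01 = 3.978 g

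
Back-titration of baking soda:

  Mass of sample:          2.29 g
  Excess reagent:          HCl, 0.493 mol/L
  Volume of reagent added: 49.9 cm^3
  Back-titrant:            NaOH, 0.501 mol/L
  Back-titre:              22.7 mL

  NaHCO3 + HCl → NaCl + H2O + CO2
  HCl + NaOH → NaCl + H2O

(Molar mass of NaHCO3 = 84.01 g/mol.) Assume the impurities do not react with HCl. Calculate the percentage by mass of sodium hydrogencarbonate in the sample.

n(HCl) added = 0.0499 × 0.493 = 0.0246 mol
n(NaOH) used in back-titration = 0.0227 × 0.501 = 0.0114 mol
n(HCl) left over = 0.0114 mol (1:1 ratio)
n(HCl) consumed by analyte = 0.0246 − 0.0114 = 0.0132 mol
n(NaHCO3) = 0.0132 mol (1:1 ratio)
mass of NaHCO3 = 0.0132 × 84.01 = 1.11 g
% NaHCO3 = 1.11 / 2.29 × 100 = 48.5 %

48.5 %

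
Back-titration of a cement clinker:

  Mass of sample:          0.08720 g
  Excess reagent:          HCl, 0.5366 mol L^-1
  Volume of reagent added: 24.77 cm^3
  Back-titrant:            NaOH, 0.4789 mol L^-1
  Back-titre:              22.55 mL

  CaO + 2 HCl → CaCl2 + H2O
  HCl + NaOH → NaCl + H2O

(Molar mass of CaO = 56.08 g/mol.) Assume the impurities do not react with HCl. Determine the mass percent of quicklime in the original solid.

n(HCl) added = 0.02477 × 0.5366 = 0.01329 mol
n(NaOH) used in back-titration = 0.02255 × 0.4789 = 0.01080 mol
n(HCl) left over = 0.01080 mol (1:1 ratio)
n(HCl) consumed by analyte = 0.01329 − 0.01080 = 2.492 × 10^-3 mol
From the 1:2 ratio, n(CaO) = 1/2 × 2.492 × 10^-3 = 1.246 × 10^-3 mol
mass of CaO = 1.246 × 10^-3 × 56.08 = 0.06989 g
% CaO = 0.06989 / 0.08720 × 100 = 80.15 %

80.15 %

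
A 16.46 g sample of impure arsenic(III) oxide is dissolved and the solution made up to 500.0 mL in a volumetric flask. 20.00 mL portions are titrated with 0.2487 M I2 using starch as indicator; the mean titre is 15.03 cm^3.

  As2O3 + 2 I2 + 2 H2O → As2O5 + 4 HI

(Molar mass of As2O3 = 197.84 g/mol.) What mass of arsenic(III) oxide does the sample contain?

9.244 g

n(I2) per titration = 0.01503 × 0.2487 = 3.738 × 10^-3 mol
From the 1:2 ratio, n(As2O3) in each aliquot = 1/2 × 3.738 × 10^-3 = 1.869 × 10^-3 mol
n(As2O3) in the whole flask = 1.869 × 10^-3 × 500.0/20.00 = 0.04672 mol
mass of As2O3 = 0.04672 × 197.84 = 9.244 g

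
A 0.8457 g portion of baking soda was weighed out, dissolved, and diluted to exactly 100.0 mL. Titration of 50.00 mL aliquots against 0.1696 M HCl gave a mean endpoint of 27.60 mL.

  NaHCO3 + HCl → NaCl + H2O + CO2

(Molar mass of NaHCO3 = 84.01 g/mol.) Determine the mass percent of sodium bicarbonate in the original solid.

n(HCl) per titration = 0.02760 × 0.1696 = 4.681 × 10^-3 mol
n(NaHCO3) in each aliquot = 4.681 × 10^-3 mol (1:1 ratio)
n(NaHCO3) in the whole flask = 4.681 × 10^-3 × 100.0/50.00 = 9.362 × 10^-3 mol
mass of NaHCO3 = 9.362 × 10^-3 × 84.01 = 0.7865 g
% NaHCO3 = 0.7865 / 0.8457 × 100 = 93.00 %

93.00 %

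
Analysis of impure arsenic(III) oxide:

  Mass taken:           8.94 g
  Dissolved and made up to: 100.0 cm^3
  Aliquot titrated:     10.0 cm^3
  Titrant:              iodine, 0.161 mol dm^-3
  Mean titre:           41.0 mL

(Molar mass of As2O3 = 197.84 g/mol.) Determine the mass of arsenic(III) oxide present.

6.53 g

As2O3 + 2 I2 + 2 H2O → As2O5 + 4 HI
n(I2) per titration = 0.0410 × 0.161 = 6.60 × 10^-3 mol
From the 1:2 ratio, n(As2O3) in each aliquot = 1/2 × 6.60 × 10^-3 = 3.30 × 10^-3 mol
n(As2O3) in the whole flask = 3.30 × 10^-3 × 100.0/10.0 = 0.0330 mol
mass of As2O3 = 0.0330 × 197.84 = 6.53 g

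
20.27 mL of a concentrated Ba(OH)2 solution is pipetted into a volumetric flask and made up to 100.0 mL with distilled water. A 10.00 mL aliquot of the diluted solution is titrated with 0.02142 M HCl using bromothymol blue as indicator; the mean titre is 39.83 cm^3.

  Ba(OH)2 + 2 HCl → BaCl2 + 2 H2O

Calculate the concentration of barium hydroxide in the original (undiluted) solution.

n(HCl) = 0.03983 × 0.02142 = 8.532 × 10^-4 mol
From the 1:2 ratio, n(Ba(OH)2) in the aliquot = 1/2 × 8.532 × 10^-4 = 4.266 × 10^-4 mol
[Ba(OH)2]_dilute = 4.266 × 10^-4 / 0.01000 = 0.04266 mol/L
Dilution factor = 100.0 / 20.27 = 4.933
[Ba(OH)2]_stock = 0.04266 × 4.933 = 0.2104 mol/L

0.2104 M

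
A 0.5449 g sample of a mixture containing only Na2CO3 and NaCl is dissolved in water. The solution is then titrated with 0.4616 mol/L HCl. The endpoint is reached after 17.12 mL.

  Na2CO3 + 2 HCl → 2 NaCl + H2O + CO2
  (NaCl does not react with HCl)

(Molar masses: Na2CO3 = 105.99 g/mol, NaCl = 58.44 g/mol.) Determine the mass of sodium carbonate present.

0.4188 g

n(HCl) = 0.01712 × 0.4616 = 7.903 × 10^-3 mol
Let x = n(Na2CO3), y = n(NaCl).
Titrant: 2x = 7.903 × 10^-3;  mass: 105.99x + 58.44y = 0.5449
Solving, x = 3.951 × 10^-3 mol, y = 2.158 × 10^-3 mol
mass of Na2CO3 = 3.951 × 10^-3 × 105.99 = 0.4188 g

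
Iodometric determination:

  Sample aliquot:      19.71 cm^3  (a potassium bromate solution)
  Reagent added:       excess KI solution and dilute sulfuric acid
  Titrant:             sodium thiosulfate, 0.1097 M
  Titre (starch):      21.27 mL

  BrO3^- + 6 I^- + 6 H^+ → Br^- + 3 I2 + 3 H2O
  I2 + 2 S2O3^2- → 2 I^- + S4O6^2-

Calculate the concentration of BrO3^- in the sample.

n(S2O3^2-) = 0.02127 × 0.1097 = 2.333 × 10^-3 mol
n(I2) = n(S2O3^2-)/2 = 1.167 × 10^-3 mol
From the 1:3 ratio, n(BrO3^-) in the aliquot = 1/3 × 1.167 × 10^-3 = 3.889 × 10^-4 mol
[BrO3^-] = 3.889 × 10^-4 / 0.01971 = 0.01973 mol/L

0.01973 M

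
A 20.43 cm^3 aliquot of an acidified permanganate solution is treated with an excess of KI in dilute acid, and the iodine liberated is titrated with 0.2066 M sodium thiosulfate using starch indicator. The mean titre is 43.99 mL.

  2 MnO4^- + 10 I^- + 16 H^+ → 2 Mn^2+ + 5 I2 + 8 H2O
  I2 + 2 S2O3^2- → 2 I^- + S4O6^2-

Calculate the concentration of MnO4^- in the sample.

0.08897 M

n(S2O3^2-) = 0.04399 × 0.2066 = 9.088 × 10^-3 mol
n(I2) = n(S2O3^2-)/2 = 4.544 × 10^-3 mol
From the 2:5 ratio, n(MnO4^-) in the aliquot = 2/5 × 4.544 × 10^-3 = 1.818 × 10^-3 mol
[MnO4^-] = 1.818 × 10^-3 / 0.02043 = 0.08897 mol/L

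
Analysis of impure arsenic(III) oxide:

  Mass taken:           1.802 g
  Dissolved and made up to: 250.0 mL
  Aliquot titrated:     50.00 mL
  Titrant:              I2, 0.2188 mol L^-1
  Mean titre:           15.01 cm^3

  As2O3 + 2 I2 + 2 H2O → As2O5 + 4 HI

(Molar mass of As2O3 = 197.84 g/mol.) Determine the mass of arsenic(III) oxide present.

n(I2) per titration = 0.01501 × 0.2188 = 3.284 × 10^-3 mol
From the 1:2 ratio, n(As2O3) in each aliquot = 1/2 × 3.284 × 10^-3 = 1.642 × 10^-3 mol
n(As2O3) in the whole flask = 1.642 × 10^-3 × 250.0/50.00 = 8.210 × 10^-3 mol
mass of As2O3 = 8.210 × 10^-3 × 197.84 = 1.624 g

1.624 g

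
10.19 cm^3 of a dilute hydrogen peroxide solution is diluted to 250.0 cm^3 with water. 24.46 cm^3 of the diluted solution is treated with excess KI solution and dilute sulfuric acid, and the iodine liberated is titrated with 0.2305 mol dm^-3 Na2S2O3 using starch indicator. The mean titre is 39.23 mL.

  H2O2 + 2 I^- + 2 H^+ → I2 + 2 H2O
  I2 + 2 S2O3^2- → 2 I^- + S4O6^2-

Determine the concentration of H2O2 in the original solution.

4.535 mol/L

n(S2O3^2-) = 0.03923 × 0.2305 = 9.043 × 10^-3 mol
n(I2) = n(S2O3^2-)/2 = 4.521 × 10^-3 mol
n(H2O2) in the aliquot = 4.521 × 10^-3 mol (1:1 ratio)
[H2O2]_dilute = 4.521 × 10^-3 / 0.02446 = 0.1848 mol/L
[H2O2]_original = 0.1848 × 250.0/10.19 = 4.535 mol/L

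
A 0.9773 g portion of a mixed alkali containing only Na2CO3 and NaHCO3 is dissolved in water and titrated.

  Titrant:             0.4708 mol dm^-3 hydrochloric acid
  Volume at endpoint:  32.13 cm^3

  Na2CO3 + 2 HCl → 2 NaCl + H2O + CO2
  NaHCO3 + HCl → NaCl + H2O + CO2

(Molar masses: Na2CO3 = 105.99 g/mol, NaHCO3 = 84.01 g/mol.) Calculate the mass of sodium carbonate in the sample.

0.5015 g

n(HCl) = 0.03213 × 0.4708 = 0.01513 mol
Let x = n(Na2CO3), y = n(NaHCO3).
Titrant: 2x + 1y = 0.01513;  mass: 105.99x + 84.01y = 0.9773
Solving, x = 4.732 × 10^-3 mol, y = 5.664 × 10^-3 mol
mass of Na2CO3 = 4.732 × 10^-3 × 105.99 = 0.5015 g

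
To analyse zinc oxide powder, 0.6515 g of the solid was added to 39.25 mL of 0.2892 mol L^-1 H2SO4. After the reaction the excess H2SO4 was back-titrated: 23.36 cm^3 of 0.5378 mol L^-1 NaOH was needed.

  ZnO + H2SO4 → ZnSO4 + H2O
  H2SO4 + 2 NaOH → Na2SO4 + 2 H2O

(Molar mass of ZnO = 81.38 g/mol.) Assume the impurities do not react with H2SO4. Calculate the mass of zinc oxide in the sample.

0.4126 g

n(H2SO4) added = 0.03925 × 0.2892 = 0.01135 mol
n(NaOH) used in back-titration = 0.02336 × 0.5378 = 0.01256 mol
From the 1:2 ratio, n(H2SO4) left over = 1/2 × 0.01256 = 6.282 × 10^-3 mol
n(H2SO4) consumed by analyte = 0.01135 − 6.282 × 10^-3 = 5.070 × 10^-3 mol
n(ZnO) = 5.070 × 10^-3 mol (1:1 ratio)
mass of ZnO = 5.070 × 10^-3 × 81.38 = 0.4126 g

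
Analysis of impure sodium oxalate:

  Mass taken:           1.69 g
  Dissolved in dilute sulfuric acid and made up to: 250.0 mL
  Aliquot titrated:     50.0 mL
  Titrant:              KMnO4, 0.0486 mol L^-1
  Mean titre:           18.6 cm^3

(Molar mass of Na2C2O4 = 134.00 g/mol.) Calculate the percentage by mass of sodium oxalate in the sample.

89.6 %

2 MnO4^- + 5 C2O4^2- + 16 H^+ → 2 Mn^2+ + 10 CO2 + 8 H2O
n(KMnO4) per titration = 0.0186 × 0.0486 = 9.04 × 10^-4 mol
From the 5:2 ratio, n(Na2C2O4) in each aliquot = 5/2 × 9.04 × 10^-4 = 2.26 × 10^-3 mol
n(Na2C2O4) in the whole flask = 2.26 × 10^-3 × 250.0/50.0 = 0.0113 mol
mass of Na2C2O4 = 0.0113 × 134.00 = 1.51 g
% Na2C2O4 = 1.51 / 1.69 × 100 = 89.6 %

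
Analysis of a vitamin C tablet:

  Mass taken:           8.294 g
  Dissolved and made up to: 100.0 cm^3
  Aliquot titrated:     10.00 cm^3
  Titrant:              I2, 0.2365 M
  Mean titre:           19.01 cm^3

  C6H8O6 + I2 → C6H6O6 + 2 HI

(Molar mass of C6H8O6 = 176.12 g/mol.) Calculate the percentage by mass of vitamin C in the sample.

95.47 %

n(I2) per titration = 0.01901 × 0.2365 = 4.496 × 10^-3 mol
n(C6H8O6) in each aliquot = 4.496 × 10^-3 mol (1:1 ratio)
n(C6H8O6) in the whole flask = 4.496 × 10^-3 × 100.0/10.00 = 0.04496 mol
mass of C6H8O6 = 0.04496 × 176.12 = 7.918 g
% C6H8O6 = 7.918 / 8.294 × 100 = 95.47 %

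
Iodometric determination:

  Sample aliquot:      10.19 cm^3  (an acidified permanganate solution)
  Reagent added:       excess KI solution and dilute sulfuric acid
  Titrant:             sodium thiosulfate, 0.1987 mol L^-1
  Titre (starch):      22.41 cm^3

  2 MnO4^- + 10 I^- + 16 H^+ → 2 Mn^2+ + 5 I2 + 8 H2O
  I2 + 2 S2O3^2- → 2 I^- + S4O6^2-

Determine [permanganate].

n(S2O3^2-) = 0.02241 × 0.1987 = 4.453 × 10^-3 mol
n(I2) = n(S2O3^2-)/2 = 2.226 × 10^-3 mol
From the 2:5 ratio, n(MnO4^-) in the aliquot = 2/5 × 2.226 × 10^-3 = 8.906 × 10^-4 mol
[MnO4^-] = 8.906 × 10^-4 / 0.01019 = 0.08740 mol/L

0.08740 mol/L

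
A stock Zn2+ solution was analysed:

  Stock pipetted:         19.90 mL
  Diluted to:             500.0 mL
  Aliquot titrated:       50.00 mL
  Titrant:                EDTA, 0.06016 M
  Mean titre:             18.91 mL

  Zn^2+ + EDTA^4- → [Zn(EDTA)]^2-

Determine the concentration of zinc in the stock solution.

0.5717 M

n(EDTA) = 0.01891 × 0.06016 = 1.138 × 10^-3 mol
n(Zn2+) in the aliquot = 1.138 × 10^-3 mol (1:1 ratio)
[Zn2+]_dilute = 1.138 × 10^-3 / 0.05000 = 0.02275 mol/L
Dilution factor = 500.0 / 19.90 = 25.13
[Zn2+]_stock = 0.02275 × 25.13 = 0.5717 mol/L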